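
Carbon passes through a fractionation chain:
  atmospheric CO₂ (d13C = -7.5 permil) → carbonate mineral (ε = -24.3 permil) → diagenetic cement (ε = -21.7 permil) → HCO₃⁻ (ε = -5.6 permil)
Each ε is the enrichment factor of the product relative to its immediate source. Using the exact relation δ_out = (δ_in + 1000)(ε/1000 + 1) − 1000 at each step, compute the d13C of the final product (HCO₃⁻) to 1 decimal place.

step 1: δ = (-7.50 + 1000)·(-24.3/1000 + 1) − 1000 = -31.62 permil
step 2: δ = (-31.62 + 1000)·(-21.7/1000 + 1) − 1000 = -52.63 permil
step 3: δ = (-52.63 + 1000)·(-5.6/1000 + 1) − 1000 = -57.94 permil

-57.9 permil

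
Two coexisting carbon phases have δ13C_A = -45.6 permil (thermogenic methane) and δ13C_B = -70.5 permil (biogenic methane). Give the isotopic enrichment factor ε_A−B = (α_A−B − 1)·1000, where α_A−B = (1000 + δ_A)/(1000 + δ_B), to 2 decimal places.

26.79 permil

α_A−B = (1000 + -45.6) / (1000 + -70.5) = 954.4 / 929.5 = 1.026789
ε_A−B = (1.026789 − 1) × 1000 = 26.789 permil
(The approximation ε ≈ δ_A − δ_B would give 24.9 permil.)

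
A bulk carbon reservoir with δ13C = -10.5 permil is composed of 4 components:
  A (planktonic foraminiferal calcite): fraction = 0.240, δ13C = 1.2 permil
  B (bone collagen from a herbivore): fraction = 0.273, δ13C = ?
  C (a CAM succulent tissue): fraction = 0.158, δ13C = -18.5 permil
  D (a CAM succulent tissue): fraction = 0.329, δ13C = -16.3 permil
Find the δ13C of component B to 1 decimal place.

Isotope mass balance: δ_bulk = Σ fᵢ·δᵢ.
-10.5 = 0.240×(1.2) + 0.273×δ_B + 0.158×(-18.5) + 0.329×(-16.3)
0.273·δ_B = -10.5 − (-7.998) = -2.502
δ_B = -2.502 / 0.273 = -9.17 permil

-9.2 permil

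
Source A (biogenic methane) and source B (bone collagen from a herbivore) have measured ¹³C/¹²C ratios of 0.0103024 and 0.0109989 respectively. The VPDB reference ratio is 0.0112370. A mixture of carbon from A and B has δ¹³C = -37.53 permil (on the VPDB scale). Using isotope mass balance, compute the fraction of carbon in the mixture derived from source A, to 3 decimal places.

δ_A = (0.0103024/0.0112370 − 1)×1000 = (0.916828 − 1)×1000 = -83.172 permil
δ_B = (0.0109989/0.0112370 − 1)×1000 = (0.978811 − 1)×1000 = -21.189 permil
f_A = (δ_mix − δ_B)/(δ_A − δ_B) = (-37.53 − (-21.189))/(-83.172 − (-21.189))
f_A = -16.341 / -61.983 = 0.2636

0.264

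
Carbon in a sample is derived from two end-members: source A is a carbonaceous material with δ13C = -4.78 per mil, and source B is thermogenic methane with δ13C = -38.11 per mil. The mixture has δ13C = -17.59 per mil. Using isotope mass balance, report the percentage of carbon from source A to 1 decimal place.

61.6%

δ_mix = f_A·δ_A + (1 − f_A)·δ_B  ⇒  f_A = (δ_mix − δ_B)/(δ_A − δ_B)
f_A = (-17.59 − (-38.11)) / (-4.78 − (-38.11))
f_A = 20.52 / 33.33 = 0.6157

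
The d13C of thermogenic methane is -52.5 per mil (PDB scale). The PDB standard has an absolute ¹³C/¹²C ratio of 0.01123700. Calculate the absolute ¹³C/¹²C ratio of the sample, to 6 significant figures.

R_sample = R_standard × (d13C/1000 + 1)
R_sample = 0.01123700 × (-52.5/1000 + 1) = 0.01123700 × 0.947500
R_sample = 0.0106471

0.0106471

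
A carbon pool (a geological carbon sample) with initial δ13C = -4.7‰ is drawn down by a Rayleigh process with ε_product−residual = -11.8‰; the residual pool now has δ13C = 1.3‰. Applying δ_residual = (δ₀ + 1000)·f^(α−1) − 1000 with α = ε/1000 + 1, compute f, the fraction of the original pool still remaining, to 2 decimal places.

0.60

α − 1 = ε/1000 = -0.0118
(δ_res + 1000)/(δ₀ + 1000) = (1.3 + 1000)/(-4.7 + 1000) = 1001.3/995.3 = 1.006028
f = 1.006028^(1/-0.0118) = exp(ln(1.006028)/-0.0118) = exp(0.00601/-0.0118)
f = exp(-0.5093) = 0.6009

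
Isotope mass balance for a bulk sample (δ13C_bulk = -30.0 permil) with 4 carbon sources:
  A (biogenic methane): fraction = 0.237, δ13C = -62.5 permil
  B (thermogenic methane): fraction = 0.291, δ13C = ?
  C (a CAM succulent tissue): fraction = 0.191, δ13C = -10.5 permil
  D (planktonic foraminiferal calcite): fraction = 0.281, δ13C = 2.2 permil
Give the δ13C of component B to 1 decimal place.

-47.4 permil

Isotope mass balance: δ_bulk = Σ fᵢ·δᵢ.
-30.0 = 0.237×(-62.5) + 0.291×δ_B + 0.191×(-10.5) + 0.281×(2.2)
0.291·δ_B = -30.0 − (-16.200) = -13.800
δ_B = -13.800 / 0.291 = -47.42 permil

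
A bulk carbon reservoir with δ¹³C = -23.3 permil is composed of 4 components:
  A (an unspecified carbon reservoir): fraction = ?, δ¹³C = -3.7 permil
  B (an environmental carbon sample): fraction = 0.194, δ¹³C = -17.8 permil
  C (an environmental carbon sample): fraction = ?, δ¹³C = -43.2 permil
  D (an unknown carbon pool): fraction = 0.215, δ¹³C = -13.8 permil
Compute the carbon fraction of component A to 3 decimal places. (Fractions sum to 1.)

Let f_A and f_C be the unknown fractions; fractions sum to 1 so f_A + f_C = 0.591.
Mass balance: Σ fᵢ·δᵢ = δ_bulk ⇒ f_A·(-3.7) + f_C·(-43.2) = -23.3 − (-6.420) = -16.880
Substitute f_C = 0.591 − f_A:
f_A·(-3.7 − -43.2) = -16.880 − 0.591×(-43.2) = 8.651
f_A = 8.651 / 39.5 = 0.2190

0.219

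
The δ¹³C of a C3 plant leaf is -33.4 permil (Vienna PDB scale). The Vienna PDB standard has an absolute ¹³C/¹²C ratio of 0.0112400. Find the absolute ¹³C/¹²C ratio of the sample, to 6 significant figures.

R_sample = R_standard × (δ¹³C/1000 + 1)
R_sample = 0.0112400 × (-33.4/1000 + 1) = 0.0112400 × 0.966600
R_sample = 0.0108646

0.0108646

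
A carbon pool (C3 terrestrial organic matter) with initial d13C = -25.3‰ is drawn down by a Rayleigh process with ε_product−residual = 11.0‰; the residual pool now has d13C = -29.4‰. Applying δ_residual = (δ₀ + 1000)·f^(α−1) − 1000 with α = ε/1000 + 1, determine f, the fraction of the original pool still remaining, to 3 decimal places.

0.682

α − 1 = ε/1000 = 0.0110
(δ_res + 1000)/(δ₀ + 1000) = (-29.4 + 1000)/(-25.3 + 1000) = 970.6/974.7 = 0.995794
f = 0.995794^(1/0.0110) = exp(ln(0.995794)/0.0110) = exp(-0.00422/0.0110)
f = exp(-0.3832) = 0.6817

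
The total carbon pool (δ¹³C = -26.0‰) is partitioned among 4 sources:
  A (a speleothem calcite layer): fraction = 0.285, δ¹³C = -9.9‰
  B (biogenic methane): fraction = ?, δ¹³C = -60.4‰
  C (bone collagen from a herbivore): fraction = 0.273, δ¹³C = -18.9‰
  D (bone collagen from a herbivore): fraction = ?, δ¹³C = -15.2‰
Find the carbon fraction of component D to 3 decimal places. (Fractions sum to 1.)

Let f_D and f_B be the unknown fractions; fractions sum to 1 so f_D + f_B = 0.442.
Mass balance: Σ fᵢ·δᵢ = δ_bulk ⇒ f_D·(-15.2) + f_B·(-60.4) = -26.0 − (-7.981) = -18.019
Substitute f_B = 0.442 − f_D:
f_D·(-15.2 − -60.4) = -18.019 − 0.442×(-60.4) = 8.678
f_D = 8.678 / 45.2 = 0.1920

0.192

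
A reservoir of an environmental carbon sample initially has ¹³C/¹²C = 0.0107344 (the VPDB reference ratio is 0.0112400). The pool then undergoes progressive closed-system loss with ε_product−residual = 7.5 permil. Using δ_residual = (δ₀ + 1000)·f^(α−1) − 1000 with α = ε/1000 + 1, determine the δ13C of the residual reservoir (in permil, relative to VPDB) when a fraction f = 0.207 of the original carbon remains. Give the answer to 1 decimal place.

δ₀ = (0.0107344/0.0112400 − 1)×1000 = (0.955018 − 1)×1000 = -44.982 permil
α − 1 = ε/1000 = 0.0075
f^(α−1) = 0.207^(0.0075) = 0.988257
δ_res = (-44.982 + 1000) × 0.988257 − 1000 = 943.803 − 1000 = -56.20 permil

-56.2 permil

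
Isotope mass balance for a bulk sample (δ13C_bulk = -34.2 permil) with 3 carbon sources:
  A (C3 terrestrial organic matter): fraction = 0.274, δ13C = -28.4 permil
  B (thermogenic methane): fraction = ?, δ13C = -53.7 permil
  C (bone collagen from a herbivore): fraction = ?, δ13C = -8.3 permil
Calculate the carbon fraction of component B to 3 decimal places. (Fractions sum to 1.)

Let f_B and f_C be the unknown fractions; fractions sum to 1 so f_B + f_C = 0.726.
Mass balance: Σ fᵢ·δᵢ = δ_bulk ⇒ f_B·(-53.7) + f_C·(-8.3) = -34.2 − (-7.782) = -26.418
Substitute f_C = 0.726 − f_B:
f_B·(-53.7 − -8.3) = -26.418 − 0.726×(-8.3) = -20.393
f_B = -20.393 / -45.4 = 0.4492

0.449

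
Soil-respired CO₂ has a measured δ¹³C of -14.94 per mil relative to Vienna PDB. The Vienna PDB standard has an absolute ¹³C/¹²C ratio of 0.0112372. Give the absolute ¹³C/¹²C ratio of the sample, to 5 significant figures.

R_sample = R_standard × (δ¹³C/1000 + 1)
R_sample = 0.0112372 × (-14.94/1000 + 1) = 0.0112372 × 0.985060
R_sample = 0.0110693

0.011069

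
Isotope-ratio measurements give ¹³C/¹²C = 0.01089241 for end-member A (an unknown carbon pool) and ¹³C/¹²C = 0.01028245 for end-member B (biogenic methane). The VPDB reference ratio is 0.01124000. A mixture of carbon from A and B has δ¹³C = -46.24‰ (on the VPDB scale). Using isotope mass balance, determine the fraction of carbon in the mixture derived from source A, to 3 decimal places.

δ_A = (0.01089241/0.01124000 − 1)×1000 = (0.969076 − 1)×1000 = -30.924‰
δ_B = (0.01028245/0.01124000 − 1)×1000 = (0.914809 − 1)×1000 = -85.191‰
f_A = (δ_mix − δ_B)/(δ_A − δ_B) = (-46.24 − (-85.191))/(-30.924 − (-85.191))
f_A = 38.951 / 54.267 = 0.7178

0.718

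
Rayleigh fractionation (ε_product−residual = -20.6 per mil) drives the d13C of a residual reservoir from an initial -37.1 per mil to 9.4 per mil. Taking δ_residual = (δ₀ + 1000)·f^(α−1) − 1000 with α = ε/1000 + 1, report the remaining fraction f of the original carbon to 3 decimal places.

α − 1 = ε/1000 = -0.0206
(δ_res + 1000)/(δ₀ + 1000) = (9.4 + 1000)/(-37.1 + 1000) = 1009.4/962.9 = 1.048292
f = 1.048292^(1/-0.0206) = exp(ln(1.048292)/-0.0206) = exp(0.04716/-0.0206)
f = exp(-2.2894) = 0.1013

0.101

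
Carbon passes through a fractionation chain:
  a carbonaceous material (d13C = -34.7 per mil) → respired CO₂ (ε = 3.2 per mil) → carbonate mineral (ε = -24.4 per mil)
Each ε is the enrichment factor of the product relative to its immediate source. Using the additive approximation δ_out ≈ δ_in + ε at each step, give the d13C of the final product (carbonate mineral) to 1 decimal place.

-55.9 per mil

step 1: δ ≈ -34.7 + (3.2) = -31.5 per mil
step 2: δ ≈ -31.5 + (-24.4) = -55.9 per mil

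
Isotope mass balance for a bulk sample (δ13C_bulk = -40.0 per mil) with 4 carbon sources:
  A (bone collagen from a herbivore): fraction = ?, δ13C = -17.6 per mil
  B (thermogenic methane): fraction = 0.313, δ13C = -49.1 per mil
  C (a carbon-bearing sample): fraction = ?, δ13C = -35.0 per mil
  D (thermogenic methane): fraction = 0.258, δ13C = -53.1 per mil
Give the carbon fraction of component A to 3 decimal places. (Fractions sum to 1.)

0.235

Let f_A and f_C be the unknown fractions; fractions sum to 1 so f_A + f_C = 0.429.
Mass balance: Σ fᵢ·δᵢ = δ_bulk ⇒ f_A·(-17.6) + f_C·(-35.0) = -40.0 − (-29.068) = -10.932
Substitute f_C = 0.429 − f_A:
f_A·(-17.6 − -35.0) = -10.932 − 0.429×(-35.0) = 4.083
f_A = 4.083 / 17.4 = 0.2347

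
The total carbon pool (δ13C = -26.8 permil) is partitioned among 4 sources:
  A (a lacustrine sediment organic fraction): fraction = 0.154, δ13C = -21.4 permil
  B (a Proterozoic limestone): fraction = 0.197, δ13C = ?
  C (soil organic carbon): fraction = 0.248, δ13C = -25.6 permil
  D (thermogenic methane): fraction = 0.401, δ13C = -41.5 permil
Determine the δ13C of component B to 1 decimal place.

Isotope mass balance: δ_bulk = Σ fᵢ·δᵢ.
-26.8 = 0.154×(-21.4) + 0.197×δ_B + 0.248×(-25.6) + 0.401×(-41.5)
0.197·δ_B = -26.8 − (-26.286) = -0.514
δ_B = -0.514 / 0.197 = -2.61 permil

-2.6 permil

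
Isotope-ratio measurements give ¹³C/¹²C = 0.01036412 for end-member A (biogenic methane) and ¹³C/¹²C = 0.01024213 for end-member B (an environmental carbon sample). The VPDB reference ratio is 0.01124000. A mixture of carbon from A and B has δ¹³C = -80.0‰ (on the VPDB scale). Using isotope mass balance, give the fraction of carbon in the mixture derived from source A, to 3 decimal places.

0.809

δ_A = (0.01036412/0.01124000 − 1)×1000 = (0.922075 − 1)×1000 = -77.925‰
δ_B = (0.01024213/0.01124000 − 1)×1000 = (0.911222 − 1)×1000 = -88.778‰
f_A = (δ_mix − δ_B)/(δ_A − δ_B) = (-80.0 − (-88.778))/(-77.925 − (-88.778))
f_A = 8.778 / 10.853 = 0.8088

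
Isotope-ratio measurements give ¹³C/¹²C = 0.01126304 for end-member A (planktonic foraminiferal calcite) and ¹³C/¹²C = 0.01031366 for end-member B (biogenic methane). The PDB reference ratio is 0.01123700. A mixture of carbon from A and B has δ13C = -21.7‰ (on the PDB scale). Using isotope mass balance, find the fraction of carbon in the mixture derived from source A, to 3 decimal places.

0.716

δ_A = (0.01126304/0.01123700 − 1)×1000 = (1.002317 − 1)×1000 = 2.317‰
δ_B = (0.01031366/0.01123700 − 1)×1000 = (0.917830 − 1)×1000 = -82.170‰
f_A = (δ_mix − δ_B)/(δ_A − δ_B) = (-21.7 − (-82.170))/(2.317 − (-82.170))
f_A = 60.470 / 84.487 = 0.7157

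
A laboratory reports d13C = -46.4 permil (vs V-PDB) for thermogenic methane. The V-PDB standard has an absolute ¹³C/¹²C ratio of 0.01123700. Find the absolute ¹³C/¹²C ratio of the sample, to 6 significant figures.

R_sample = R_standard × (d13C/1000 + 1)
R_sample = 0.01123700 × (-46.4/1000 + 1) = 0.01123700 × 0.953600
R_sample = 0.0107156

0.0107156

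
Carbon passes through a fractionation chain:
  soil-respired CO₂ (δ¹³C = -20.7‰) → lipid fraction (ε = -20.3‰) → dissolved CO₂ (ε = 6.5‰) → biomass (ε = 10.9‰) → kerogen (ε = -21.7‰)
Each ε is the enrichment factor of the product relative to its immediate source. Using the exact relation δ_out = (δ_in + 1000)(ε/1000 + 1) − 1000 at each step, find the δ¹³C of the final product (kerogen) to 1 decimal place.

-45.0‰

step 1: δ = (-20.70 + 1000)·(-20.3/1000 + 1) − 1000 = -40.58‰
step 2: δ = (-40.58 + 1000)·(6.5/1000 + 1) − 1000 = -34.34‰
step 3: δ = (-34.34 + 1000)·(10.9/1000 + 1) − 1000 = -23.82‰
step 4: δ = (-23.82 + 1000)·(-21.7/1000 + 1) − 1000 = -45.00‰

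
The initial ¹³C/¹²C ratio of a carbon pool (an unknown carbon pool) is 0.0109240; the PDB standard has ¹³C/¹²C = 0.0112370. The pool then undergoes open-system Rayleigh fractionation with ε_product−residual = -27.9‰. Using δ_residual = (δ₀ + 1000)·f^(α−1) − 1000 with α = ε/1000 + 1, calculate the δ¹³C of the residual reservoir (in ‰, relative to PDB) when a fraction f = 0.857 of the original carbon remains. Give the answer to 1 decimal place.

-23.7‰

δ₀ = (0.0109240/0.0112370 − 1)×1000 = (0.972146 − 1)×1000 = -27.854‰
α − 1 = ε/1000 = -0.0279
f^(α−1) = 0.857^(-0.0279) = 1.004315
δ_res = (-27.854 + 1000) × 1.004315 − 1000 = 976.340 − 1000 = -23.66‰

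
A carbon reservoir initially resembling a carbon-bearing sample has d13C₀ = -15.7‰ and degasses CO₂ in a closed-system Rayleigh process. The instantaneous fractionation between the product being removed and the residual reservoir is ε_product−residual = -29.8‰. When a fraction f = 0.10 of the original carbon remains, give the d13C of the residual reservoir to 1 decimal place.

54.2‰

Rayleigh residual: δ_res = (δ₀ + 1000)·f^(α−1) − 1000
α = ε/1000 + 1 = 0.97020, so α − 1 = -0.02980
f^(α−1) = 0.10^(-0.02980) = 1.071026
δ_res = (-15.7 + 1000) × 1.071026 − 1000 = 1054.211 − 1000 = 54.21‰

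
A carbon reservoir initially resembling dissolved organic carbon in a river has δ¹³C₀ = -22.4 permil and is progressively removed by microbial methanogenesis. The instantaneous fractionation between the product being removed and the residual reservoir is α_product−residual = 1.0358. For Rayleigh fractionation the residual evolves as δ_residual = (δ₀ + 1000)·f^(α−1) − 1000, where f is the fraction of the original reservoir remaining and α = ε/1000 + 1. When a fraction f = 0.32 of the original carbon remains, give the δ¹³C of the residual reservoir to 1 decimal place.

-61.5 permil

Rayleigh residual: δ_res = (δ₀ + 1000)·f^(α−1) − 1000
α − 1 = 0.03580
f^(α−1) = 0.32^(0.03580) = 0.960029
δ_res = (-22.4 + 1000) × 0.960029 − 1000 = 938.524 − 1000 = -61.48 permil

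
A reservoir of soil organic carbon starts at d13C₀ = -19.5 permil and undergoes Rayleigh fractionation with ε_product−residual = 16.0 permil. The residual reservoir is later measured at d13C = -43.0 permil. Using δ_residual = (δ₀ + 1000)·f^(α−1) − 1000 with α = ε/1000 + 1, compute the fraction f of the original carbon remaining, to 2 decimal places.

α − 1 = ε/1000 = 0.0160
(δ_res + 1000)/(δ₀ + 1000) = (-43.0 + 1000)/(-19.5 + 1000) = 957.0/980.5 = 0.976033
f = 0.976033^(1/0.0160) = exp(ln(0.976033)/0.0160) = exp(-0.02426/0.0160)
f = exp(-1.5162) = 0.2195

0.22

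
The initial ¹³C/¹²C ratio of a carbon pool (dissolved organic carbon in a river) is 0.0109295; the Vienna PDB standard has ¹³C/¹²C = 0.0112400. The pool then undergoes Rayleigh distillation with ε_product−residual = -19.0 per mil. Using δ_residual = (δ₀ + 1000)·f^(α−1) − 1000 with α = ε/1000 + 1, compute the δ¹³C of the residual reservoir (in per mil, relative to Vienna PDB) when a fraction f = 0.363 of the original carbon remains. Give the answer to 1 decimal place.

δ₀ = (0.0109295/0.0112400 − 1)×1000 = (0.972375 − 1)×1000 = -27.625 per mil
α − 1 = ε/1000 = -0.0190
f^(α−1) = 0.363^(-0.0190) = 1.019440
δ_res = (-27.625 + 1000) × 1.019440 − 1000 = 991.279 − 1000 = -8.72 per mil

-8.7 per mil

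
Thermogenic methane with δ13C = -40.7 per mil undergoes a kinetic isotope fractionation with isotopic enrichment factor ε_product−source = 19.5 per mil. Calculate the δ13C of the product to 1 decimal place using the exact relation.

-22.0 per mil

Exactly, δ_product = (δ_source + 1000)·(ε/1000 + 1) − 1000.
δ_product = (-40.7 + 1000) × (19.5/1000 + 1) − 1000
δ_product = -21.99 per mil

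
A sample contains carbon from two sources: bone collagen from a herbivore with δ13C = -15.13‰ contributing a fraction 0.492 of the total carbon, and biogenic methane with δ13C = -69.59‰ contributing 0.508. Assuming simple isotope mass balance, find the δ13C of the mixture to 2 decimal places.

-42.80‰

δ_mix = f_A·δ_A + f_B·δ_B
δ_mix = 0.492 × (-15.13) + 0.508 × (-69.59)
δ_mix = -7.444 + -35.352 = -42.796‰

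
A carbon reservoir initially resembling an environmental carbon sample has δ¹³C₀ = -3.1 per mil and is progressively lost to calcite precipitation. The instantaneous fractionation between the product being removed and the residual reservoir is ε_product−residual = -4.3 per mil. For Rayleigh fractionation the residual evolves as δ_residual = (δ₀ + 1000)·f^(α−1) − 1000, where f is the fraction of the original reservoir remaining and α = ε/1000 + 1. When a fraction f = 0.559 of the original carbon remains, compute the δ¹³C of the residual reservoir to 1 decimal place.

-0.6 per mil

Rayleigh residual: δ_res = (δ₀ + 1000)·f^(α−1) − 1000
α = ε/1000 + 1 = 0.99570, so α − 1 = -0.00430
f^(α−1) = 0.559^(-0.00430) = 1.002504
δ_res = (-3.1 + 1000) × 1.002504 − 1000 = 999.396 − 1000 = -0.60 per mil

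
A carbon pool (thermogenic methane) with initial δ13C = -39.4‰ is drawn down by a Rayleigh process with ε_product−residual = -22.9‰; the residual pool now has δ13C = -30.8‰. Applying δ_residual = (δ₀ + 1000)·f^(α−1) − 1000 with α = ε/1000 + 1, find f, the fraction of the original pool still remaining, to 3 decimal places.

0.678

α − 1 = ε/1000 = -0.0229
(δ_res + 1000)/(δ₀ + 1000) = (-30.8 + 1000)/(-39.4 + 1000) = 969.2/960.6 = 1.008953
f = 1.008953^(1/-0.0229) = exp(ln(1.008953)/-0.0229) = exp(0.00891/-0.0229)
f = exp(-0.3892) = 0.6776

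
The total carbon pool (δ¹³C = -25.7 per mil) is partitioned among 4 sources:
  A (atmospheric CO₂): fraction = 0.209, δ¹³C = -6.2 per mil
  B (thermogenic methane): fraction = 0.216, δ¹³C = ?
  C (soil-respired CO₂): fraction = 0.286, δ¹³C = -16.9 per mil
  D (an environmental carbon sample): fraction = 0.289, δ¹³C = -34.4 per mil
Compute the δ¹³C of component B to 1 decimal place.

Isotope mass balance: δ_bulk = Σ fᵢ·δᵢ.
-25.7 = 0.209×(-6.2) + 0.216×δ_B + 0.286×(-16.9) + 0.289×(-34.4)
0.216·δ_B = -25.7 − (-16.071) = -9.629
δ_B = -9.629 / 0.216 = -44.58 per mil

-44.6 per mil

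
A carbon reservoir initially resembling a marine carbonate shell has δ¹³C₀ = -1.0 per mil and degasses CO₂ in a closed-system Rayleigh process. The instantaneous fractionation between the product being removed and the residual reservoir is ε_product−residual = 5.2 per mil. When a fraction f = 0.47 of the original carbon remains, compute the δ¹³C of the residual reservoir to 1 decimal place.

Rayleigh residual: δ_res = (δ₀ + 1000)·f^(α−1) − 1000
α = ε/1000 + 1 = 1.00520, so α − 1 = 0.00520
f^(α−1) = 0.47^(0.00520) = 0.996082
δ_res = (-1.0 + 1000) × 0.996082 − 1000 = 995.085 − 1000 = -4.91 per mil

-4.9 per mil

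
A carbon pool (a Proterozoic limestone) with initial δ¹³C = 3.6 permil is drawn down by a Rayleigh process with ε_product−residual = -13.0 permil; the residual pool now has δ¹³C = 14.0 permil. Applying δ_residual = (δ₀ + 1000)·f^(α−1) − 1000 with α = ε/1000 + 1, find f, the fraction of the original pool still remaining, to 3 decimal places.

α − 1 = ε/1000 = -0.0130
(δ_res + 1000)/(δ₀ + 1000) = (14.0 + 1000)/(3.6 + 1000) = 1014.0/1003.6 = 1.010363
f = 1.010363^(1/-0.0130) = exp(ln(1.010363)/-0.0130) = exp(0.01031/-0.0130)
f = exp(-0.7930) = 0.4525

0.452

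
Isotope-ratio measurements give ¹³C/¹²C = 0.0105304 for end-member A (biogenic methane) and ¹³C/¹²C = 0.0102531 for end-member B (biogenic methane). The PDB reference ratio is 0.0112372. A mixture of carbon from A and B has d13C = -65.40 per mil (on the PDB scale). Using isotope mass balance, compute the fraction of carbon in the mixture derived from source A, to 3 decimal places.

0.899

δ_A = (0.0105304/0.0112372 − 1)×1000 = (0.937102 − 1)×1000 = -62.898 per mil
δ_B = (0.0102531/0.0112372 − 1)×1000 = (0.912425 − 1)×1000 = -87.575 per mil
f_A = (δ_mix − δ_B)/(δ_A − δ_B) = (-65.40 − (-87.575))/(-62.898 − (-87.575))
f_A = 22.175 / 24.677 = 0.8986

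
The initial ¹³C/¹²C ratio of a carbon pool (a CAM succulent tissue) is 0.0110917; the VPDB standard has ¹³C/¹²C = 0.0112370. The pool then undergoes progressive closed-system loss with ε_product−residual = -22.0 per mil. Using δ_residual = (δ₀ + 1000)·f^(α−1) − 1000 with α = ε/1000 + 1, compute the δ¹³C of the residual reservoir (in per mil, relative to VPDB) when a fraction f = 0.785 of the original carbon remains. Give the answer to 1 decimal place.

δ₀ = (0.0110917/0.0112370 − 1)×1000 = (0.987070 − 1)×1000 = -12.930 per mil
α − 1 = ε/1000 = -0.0220
f^(α−1) = 0.785^(-0.0220) = 1.005340
δ_res = (-12.930 + 1000) × 1.005340 − 1000 = 992.340 − 1000 = -7.66 per mil

-7.7 per mil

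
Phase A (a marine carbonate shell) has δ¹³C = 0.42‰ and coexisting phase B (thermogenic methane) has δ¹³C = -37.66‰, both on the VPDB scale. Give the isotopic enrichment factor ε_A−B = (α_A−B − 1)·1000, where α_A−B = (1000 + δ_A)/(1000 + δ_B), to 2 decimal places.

α_A−B = (1000 + 0.42) / (1000 + -37.66) = 1000.42 / 962.34 = 1.039570
ε_A−B = (1.039570 − 1) × 1000 = 39.570‰
(The approximation ε ≈ δ_A − δ_B would give 38.08‰.)

39.57‰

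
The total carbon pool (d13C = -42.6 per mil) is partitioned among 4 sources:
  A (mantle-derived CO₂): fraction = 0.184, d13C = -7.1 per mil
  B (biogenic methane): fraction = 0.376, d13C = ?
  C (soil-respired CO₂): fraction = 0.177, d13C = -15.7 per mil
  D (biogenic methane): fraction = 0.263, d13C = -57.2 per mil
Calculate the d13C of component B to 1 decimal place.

-62.4 per mil

Isotope mass balance: δ_bulk = Σ fᵢ·δᵢ.
-42.6 = 0.184×(-7.1) + 0.376×δ_B + 0.177×(-15.7) + 0.263×(-57.2)
0.376·δ_B = -42.6 − (-19.129) = -23.471
δ_B = -23.471 / 0.376 = -62.42 per mil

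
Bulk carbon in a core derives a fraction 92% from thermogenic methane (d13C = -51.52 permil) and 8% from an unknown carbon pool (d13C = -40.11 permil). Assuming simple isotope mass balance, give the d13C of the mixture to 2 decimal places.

-50.61 permil

δ_mix = f_A·δ_A + f_B·δ_B
δ_mix = 0.92 × (-51.52) + 0.08 × (-40.11)
δ_mix = -47.398 + -3.209 = -50.607 permil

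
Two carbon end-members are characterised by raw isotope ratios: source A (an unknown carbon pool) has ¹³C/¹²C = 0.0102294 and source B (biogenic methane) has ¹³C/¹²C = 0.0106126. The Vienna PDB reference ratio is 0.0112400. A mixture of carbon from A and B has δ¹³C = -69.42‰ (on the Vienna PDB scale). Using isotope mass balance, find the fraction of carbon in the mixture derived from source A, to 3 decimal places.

δ_A = (0.0102294/0.0112400 − 1)×1000 = (0.910089 − 1)×1000 = -89.911‰
δ_B = (0.0106126/0.0112400 − 1)×1000 = (0.944181 − 1)×1000 = -55.819‰
f_A = (δ_mix − δ_B)/(δ_A − δ_B) = (-69.42 − (-55.819))/(-89.911 − (-55.819))
f_A = -13.601 / -34.093 = 0.3990

0.399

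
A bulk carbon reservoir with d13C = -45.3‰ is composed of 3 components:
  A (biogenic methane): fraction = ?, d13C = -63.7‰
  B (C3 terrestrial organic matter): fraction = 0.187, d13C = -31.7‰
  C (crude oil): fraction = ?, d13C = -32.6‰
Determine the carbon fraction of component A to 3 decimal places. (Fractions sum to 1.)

Let f_A and f_C be the unknown fractions; fractions sum to 1 so f_A + f_C = 0.813.
Mass balance: Σ fᵢ·δᵢ = δ_bulk ⇒ f_A·(-63.7) + f_C·(-32.6) = -45.3 − (-5.928) = -39.372
Substitute f_C = 0.813 − f_A:
f_A·(-63.7 − -32.6) = -39.372 − 0.813×(-32.6) = -12.868
f_A = -12.868 / -31.1 = 0.4138

0.414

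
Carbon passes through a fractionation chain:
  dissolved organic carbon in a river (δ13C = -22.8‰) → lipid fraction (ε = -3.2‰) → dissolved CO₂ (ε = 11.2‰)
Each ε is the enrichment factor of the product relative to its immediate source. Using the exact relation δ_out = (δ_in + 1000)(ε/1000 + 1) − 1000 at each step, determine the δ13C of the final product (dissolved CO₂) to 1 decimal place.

step 1: δ = (-22.80 + 1000)·(-3.2/1000 + 1) − 1000 = -25.93‰
step 2: δ = (-25.93 + 1000)·(11.2/1000 + 1) − 1000 = -15.02‰

-15.0‰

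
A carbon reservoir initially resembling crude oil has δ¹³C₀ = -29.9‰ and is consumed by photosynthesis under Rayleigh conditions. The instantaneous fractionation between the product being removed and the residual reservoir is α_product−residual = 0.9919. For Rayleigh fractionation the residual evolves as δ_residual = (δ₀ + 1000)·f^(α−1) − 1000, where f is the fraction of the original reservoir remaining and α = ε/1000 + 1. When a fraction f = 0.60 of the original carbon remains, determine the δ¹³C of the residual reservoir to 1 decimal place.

Rayleigh residual: δ_res = (δ₀ + 1000)·f^(α−1) − 1000
α − 1 = -0.00810
f^(α−1) = 0.60^(-0.00810) = 1.004146
δ_res = (-29.9 + 1000) × 1.004146 − 1000 = 974.122 − 1000 = -25.88‰

-25.9‰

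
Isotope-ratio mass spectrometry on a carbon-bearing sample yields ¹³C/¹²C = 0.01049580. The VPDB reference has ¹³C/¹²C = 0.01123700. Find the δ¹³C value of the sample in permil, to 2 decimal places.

δ¹³C = (R_sample / R_standard − 1) × 1000
R_sample / R_standard = 0.01049580 / 0.01123700 = 0.934039
δ¹³C = (0.934039 − 1) × 1000 = -65.961 permil

-65.96 permil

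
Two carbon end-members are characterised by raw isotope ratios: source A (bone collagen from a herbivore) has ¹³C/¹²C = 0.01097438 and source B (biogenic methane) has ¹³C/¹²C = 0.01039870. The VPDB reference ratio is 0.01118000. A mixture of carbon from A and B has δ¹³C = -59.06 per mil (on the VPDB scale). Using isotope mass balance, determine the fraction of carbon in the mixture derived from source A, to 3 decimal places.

δ_A = (0.01097438/0.01118000 − 1)×1000 = (0.981608 − 1)×1000 = -18.392 per mil
δ_B = (0.01039870/0.01118000 − 1)×1000 = (0.930116 − 1)×1000 = -69.884 per mil
f_A = (δ_mix − δ_B)/(δ_A − δ_B) = (-59.06 − (-69.884))/(-18.392 − (-69.884))
f_A = 10.824 / 51.492 = 0.2102

0.210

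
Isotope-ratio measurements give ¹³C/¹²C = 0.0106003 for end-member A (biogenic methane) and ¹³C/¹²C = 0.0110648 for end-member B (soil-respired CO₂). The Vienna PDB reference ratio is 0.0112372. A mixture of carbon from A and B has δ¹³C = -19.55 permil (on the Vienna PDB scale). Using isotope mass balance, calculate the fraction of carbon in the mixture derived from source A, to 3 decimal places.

δ_A = (0.0106003/0.0112372 − 1)×1000 = (0.943322 − 1)×1000 = -56.678 permil
δ_B = (0.0110648/0.0112372 − 1)×1000 = (0.984658 − 1)×1000 = -15.342 permil
f_A = (δ_mix − δ_B)/(δ_A − δ_B) = (-19.55 − (-15.342))/(-56.678 − (-15.342))
f_A = -4.208 / -41.336 = 0.1018

0.102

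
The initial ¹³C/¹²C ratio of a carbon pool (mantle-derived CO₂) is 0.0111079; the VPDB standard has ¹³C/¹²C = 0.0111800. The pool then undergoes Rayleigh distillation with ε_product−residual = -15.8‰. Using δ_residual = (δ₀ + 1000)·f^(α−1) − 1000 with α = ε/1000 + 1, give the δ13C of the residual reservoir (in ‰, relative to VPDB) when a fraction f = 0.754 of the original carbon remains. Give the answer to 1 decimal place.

δ₀ = (0.0111079/0.0111800 − 1)×1000 = (0.993551 − 1)×1000 = -6.449‰
α − 1 = ε/1000 = -0.0158
f^(α−1) = 0.754^(-0.0158) = 1.004471
δ_res = (-6.449 + 1000) × 1.004471 − 1000 = 997.993 − 1000 = -2.01‰

-2.0‰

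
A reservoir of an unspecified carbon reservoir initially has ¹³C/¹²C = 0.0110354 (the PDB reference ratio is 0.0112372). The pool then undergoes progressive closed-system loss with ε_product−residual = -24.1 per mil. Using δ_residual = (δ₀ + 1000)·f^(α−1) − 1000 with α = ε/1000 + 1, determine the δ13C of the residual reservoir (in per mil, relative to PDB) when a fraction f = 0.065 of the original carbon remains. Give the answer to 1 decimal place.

δ₀ = (0.0110354/0.0112372 − 1)×1000 = (0.982042 − 1)×1000 = -17.958 per mil
α − 1 = ε/1000 = -0.0241
f^(α−1) = 0.065^(-0.0241) = 1.068092
δ_res = (-17.958 + 1000) × 1.068092 − 1000 = 1048.911 − 1000 = 48.91 per mil

48.9 per mil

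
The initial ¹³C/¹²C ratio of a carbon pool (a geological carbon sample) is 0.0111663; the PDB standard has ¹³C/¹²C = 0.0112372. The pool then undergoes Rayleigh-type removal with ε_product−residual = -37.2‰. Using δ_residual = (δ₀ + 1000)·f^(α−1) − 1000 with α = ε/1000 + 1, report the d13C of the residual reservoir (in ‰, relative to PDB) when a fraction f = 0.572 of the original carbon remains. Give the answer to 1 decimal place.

14.6‰

δ₀ = (0.0111663/0.0112372 − 1)×1000 = (0.993691 − 1)×1000 = -6.309‰
α − 1 = ε/1000 = -0.0372
f^(α−1) = 0.572^(-0.0372) = 1.020998
δ_res = (-6.309 + 1000) × 1.020998 − 1000 = 1014.556 − 1000 = 14.56‰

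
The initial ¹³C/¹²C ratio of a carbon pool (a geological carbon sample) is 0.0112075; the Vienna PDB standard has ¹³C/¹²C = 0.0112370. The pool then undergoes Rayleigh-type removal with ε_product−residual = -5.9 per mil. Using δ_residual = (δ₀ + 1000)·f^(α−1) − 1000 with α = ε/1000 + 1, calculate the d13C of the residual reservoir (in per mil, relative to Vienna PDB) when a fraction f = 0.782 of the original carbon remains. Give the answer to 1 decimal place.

δ₀ = (0.0112075/0.0112370 − 1)×1000 = (0.997375 − 1)×1000 = -2.625 per mil
α − 1 = ε/1000 = -0.0059
f^(α−1) = 0.782^(-0.0059) = 1.001452
δ_res = (-2.625 + 1000) × 1.001452 − 1000 = 998.823 − 1000 = -1.18 per mil

-1.2 per mil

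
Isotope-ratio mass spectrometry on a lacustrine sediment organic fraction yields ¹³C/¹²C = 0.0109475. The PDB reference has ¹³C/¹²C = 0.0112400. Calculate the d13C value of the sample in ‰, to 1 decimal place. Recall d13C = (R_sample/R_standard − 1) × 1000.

-26.0‰

d13C = (R_sample / R_standard − 1) × 1000
R_sample / R_standard = 0.0109475 / 0.0112400 = 0.973977
d13C = (0.973977 − 1) × 1000 = -26.02‰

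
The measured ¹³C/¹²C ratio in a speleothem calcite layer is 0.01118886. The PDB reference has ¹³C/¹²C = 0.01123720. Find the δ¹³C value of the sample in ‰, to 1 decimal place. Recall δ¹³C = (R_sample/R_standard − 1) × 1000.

δ¹³C = (R_sample / R_standard − 1) × 1000
R_sample / R_standard = 0.01118886 / 0.01123720 = 0.995698
δ¹³C = (0.995698 − 1) × 1000 = -4.30‰

-4.3‰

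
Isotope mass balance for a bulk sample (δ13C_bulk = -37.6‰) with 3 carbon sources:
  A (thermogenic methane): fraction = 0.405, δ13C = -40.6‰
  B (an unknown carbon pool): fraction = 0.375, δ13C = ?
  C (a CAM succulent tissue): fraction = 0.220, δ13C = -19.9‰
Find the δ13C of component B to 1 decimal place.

Isotope mass balance: δ_bulk = Σ fᵢ·δᵢ.
-37.6 = 0.405×(-40.6) + 0.375×δ_B + 0.220×(-19.9)
0.375·δ_B = -37.6 − (-20.821) = -16.779
δ_B = -16.779 / 0.375 = -44.74‰

-44.7‰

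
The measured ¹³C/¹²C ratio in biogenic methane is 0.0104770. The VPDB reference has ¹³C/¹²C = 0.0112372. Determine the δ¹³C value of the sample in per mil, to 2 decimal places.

δ¹³C = (R_sample / R_standard − 1) × 1000
R_sample / R_standard = 0.0104770 / 0.0112372 = 0.932350
δ¹³C = (0.932350 − 1) × 1000 = -67.650 per mil

-67.65 per mil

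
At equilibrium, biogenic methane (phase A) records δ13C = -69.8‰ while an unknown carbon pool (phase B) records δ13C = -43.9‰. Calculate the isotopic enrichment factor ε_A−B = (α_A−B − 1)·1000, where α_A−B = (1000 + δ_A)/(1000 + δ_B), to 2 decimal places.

α_A−B = (1000 + -69.8) / (1000 + -43.9) = 930.2 / 956.1 = 0.972911
ε_A−B = (0.972911 − 1) × 1000 = -27.089‰
(The approximation ε ≈ δ_A − δ_B would give -25.9‰.)

-27.09‰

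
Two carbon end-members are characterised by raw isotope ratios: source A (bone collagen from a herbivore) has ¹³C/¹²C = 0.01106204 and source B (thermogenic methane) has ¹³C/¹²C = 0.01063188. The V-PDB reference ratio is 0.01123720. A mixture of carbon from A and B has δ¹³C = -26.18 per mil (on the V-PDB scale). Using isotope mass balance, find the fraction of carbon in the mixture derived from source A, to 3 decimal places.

0.723

δ_A = (0.01106204/0.01123720 − 1)×1000 = (0.984412 − 1)×1000 = -15.588 per mil
δ_B = (0.01063188/0.01123720 − 1)×1000 = (0.946132 − 1)×1000 = -53.868 per mil
f_A = (δ_mix − δ_B)/(δ_A − δ_B) = (-26.18 − (-53.868))/(-15.588 − (-53.868))
f_A = 27.688 / 38.280 = 0.7233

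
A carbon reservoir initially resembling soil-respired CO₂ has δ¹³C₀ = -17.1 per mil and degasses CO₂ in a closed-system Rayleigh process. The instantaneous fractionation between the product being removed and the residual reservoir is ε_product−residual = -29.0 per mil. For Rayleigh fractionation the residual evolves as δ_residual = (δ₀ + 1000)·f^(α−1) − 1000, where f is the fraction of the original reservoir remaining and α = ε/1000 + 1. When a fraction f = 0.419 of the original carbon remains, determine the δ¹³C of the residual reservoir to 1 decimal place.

Rayleigh residual: δ_res = (δ₀ + 1000)·f^(α−1) − 1000
α = ε/1000 + 1 = 0.97100, so α − 1 = -0.02900
f^(α−1) = 0.419^(-0.02900) = 1.025548
δ_res = (-17.1 + 1000) × 1.025548 − 1000 = 1008.011 − 1000 = 8.01 per mil

8.0 per mil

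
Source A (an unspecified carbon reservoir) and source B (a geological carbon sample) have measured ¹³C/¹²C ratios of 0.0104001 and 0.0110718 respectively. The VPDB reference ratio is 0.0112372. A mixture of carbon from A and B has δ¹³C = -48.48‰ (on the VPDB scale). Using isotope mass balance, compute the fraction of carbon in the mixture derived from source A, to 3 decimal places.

δ_A = (0.0104001/0.0112372 − 1)×1000 = (0.925506 − 1)×1000 = -74.494‰
δ_B = (0.0110718/0.0112372 − 1)×1000 = (0.985281 − 1)×1000 = -14.719‰
f_A = (δ_mix − δ_B)/(δ_A − δ_B) = (-48.48 − (-14.719))/(-74.494 − (-14.719))
f_A = -33.761 / -59.775 = 0.5648

0.565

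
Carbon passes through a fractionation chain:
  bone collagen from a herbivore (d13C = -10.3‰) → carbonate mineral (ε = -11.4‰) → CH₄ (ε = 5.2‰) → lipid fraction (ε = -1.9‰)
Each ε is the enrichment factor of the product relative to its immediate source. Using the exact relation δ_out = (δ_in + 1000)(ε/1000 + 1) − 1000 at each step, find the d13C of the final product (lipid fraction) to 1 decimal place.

step 1: δ = (-10.30 + 1000)·(-11.4/1000 + 1) − 1000 = -21.58‰
step 2: δ = (-21.58 + 1000)·(5.2/1000 + 1) − 1000 = -16.49‰
step 3: δ = (-16.49 + 1000)·(-1.9/1000 + 1) − 1000 = -18.36‰

-18.4‰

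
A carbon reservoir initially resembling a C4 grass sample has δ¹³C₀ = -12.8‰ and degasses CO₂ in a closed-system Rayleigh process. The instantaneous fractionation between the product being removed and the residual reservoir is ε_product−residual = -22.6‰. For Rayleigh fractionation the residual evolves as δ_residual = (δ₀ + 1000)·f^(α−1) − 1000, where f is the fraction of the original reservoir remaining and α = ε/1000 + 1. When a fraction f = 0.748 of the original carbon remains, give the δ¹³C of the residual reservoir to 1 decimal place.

Rayleigh residual: δ_res = (δ₀ + 1000)·f^(α−1) − 1000
α = ε/1000 + 1 = 0.97740, so α − 1 = -0.02260
f^(α−1) = 0.748^(-0.02260) = 1.006584
δ_res = (-12.8 + 1000) × 1.006584 − 1000 = 993.699 − 1000 = -6.30‰

-6.3‰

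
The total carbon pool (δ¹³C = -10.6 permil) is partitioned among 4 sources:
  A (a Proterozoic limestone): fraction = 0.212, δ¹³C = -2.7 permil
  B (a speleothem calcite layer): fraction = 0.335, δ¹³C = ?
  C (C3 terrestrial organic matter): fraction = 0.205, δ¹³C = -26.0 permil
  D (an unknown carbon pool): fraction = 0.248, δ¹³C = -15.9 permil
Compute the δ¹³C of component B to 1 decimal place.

-2.3 permil

Isotope mass balance: δ_bulk = Σ fᵢ·δᵢ.
-10.6 = 0.212×(-2.7) + 0.335×δ_B + 0.205×(-26.0) + 0.248×(-15.9)
0.335·δ_B = -10.6 − (-9.846) = -0.754
δ_B = -0.754 / 0.335 = -2.25 permil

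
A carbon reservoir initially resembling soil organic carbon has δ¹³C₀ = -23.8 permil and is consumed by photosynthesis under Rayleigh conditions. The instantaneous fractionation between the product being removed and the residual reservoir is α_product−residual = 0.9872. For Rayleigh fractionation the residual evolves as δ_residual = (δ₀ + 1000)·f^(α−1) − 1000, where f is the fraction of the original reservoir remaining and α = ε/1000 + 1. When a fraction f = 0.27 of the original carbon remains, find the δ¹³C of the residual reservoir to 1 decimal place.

Rayleigh residual: δ_res = (δ₀ + 1000)·f^(α−1) − 1000
α − 1 = -0.01280
f^(α−1) = 0.27^(-0.01280) = 1.016901
δ_res = (-23.8 + 1000) × 1.016901 − 1000 = 992.698 − 1000 = -7.30 permil

-7.3 permil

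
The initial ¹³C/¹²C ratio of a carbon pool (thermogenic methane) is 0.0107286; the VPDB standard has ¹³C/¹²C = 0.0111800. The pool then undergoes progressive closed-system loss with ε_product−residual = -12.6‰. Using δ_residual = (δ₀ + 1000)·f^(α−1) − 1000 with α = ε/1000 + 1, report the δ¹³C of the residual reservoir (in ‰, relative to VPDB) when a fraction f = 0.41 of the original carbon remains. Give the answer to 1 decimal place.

δ₀ = (0.0107286/0.0111800 − 1)×1000 = (0.959624 − 1)×1000 = -40.376‰
α − 1 = ε/1000 = -0.0126
f^(α−1) = 0.41^(-0.0126) = 1.011297
δ_res = (-40.376 + 1000) × 1.011297 − 1000 = 970.466 − 1000 = -29.53‰

-29.5‰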